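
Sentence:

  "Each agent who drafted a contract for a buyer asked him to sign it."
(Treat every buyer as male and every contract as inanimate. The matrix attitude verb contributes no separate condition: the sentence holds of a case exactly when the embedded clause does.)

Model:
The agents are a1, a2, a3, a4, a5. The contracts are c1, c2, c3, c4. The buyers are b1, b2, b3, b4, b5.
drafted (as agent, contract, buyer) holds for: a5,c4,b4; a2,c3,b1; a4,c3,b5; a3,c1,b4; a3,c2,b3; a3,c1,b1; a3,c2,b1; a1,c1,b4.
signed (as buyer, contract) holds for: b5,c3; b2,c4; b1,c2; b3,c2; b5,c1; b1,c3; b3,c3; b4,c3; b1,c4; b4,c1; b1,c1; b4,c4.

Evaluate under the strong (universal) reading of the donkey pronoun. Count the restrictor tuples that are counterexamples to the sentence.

"him" takes "a buyer" as antecedent and "it" takes "a contract"; both are donkey pronouns co-varying with the restrictor.
Strong reading: for every (a,c,b) with drafted(a,c,b), signed(b,c).
Restrictor triples: (a1,c1,b4)→signed(b4,c1) ✓  (a2,c3,b1)→signed(b1,c3) ✓  (a3,c1,b1)→signed(b1,c1) ✓  (a3,c1,b4)→signed(b4,c1) ✓  (a3,c2,b1)→signed(b1,c2) ✓  (a3,c2,b3)→signed(b3,c2) ✓  (a4,c3,b5)→signed(b5,c3) ✓  (a5,c4,b4)→signed(b4,c4) ✓
Counterexamples (restrictor triples failing the scope): 0.

0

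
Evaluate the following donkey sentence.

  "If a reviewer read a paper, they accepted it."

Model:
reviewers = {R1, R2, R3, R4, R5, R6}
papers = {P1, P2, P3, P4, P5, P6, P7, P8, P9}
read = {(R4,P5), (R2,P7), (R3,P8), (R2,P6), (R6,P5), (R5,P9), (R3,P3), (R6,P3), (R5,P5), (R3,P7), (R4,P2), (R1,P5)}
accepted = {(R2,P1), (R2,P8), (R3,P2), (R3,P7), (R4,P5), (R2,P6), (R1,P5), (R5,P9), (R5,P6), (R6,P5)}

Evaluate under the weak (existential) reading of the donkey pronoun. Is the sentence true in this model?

"it" takes "a paper" as antecedent — a donkey pronoun bound across the clause boundary.
Weak reading: every reviewer r with some read-paper has at least one read-paper p such that accepted(r,p).
Per reviewer: R1:✓  R2:✓  R3:✓  R4:✓  R5:✓  R6:✓
Every reviewer in the restrictor has a witness.

True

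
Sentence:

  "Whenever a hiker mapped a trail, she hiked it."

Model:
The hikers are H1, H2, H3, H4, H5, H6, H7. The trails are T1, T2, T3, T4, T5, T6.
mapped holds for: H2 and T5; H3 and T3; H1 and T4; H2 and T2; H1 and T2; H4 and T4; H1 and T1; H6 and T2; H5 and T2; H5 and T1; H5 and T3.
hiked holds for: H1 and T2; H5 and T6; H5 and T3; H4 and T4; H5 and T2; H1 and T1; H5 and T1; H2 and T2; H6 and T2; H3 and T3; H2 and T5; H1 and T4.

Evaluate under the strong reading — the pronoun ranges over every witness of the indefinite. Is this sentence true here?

"it" takes "a trail" as antecedent — a donkey pronoun bound across the clause boundary.
Strong reading: for every (h,t) with mapped(h,t), hiked(h,t).
Restrictor pairs: (H1,T1) ✓  (H1,T2) ✓  (H1,T4) ✓  (H2,T2) ✓  (H2,T5) ✓  (H3,T3) ✓  (H4,T4) ✓  (H5,T1) ✓  (H5,T2) ✓  (H5,T3) ✓  (H6,T2) ✓
Every restrictor pair satisfies the scope.

True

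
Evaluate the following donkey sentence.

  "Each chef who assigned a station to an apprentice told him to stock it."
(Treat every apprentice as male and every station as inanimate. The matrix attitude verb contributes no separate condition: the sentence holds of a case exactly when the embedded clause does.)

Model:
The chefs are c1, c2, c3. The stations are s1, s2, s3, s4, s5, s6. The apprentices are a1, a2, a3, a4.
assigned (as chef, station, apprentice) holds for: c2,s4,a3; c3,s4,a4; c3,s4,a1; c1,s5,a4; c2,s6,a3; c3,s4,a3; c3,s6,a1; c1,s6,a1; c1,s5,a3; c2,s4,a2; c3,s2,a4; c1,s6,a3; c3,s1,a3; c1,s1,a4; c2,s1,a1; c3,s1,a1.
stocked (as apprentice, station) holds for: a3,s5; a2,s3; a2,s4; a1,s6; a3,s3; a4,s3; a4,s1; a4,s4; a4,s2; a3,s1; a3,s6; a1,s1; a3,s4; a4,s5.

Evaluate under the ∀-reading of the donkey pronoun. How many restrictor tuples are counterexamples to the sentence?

"him" takes "an apprentice" as antecedent and "it" takes "a station"; both are donkey pronouns co-varying with the restrictor.
Strong reading: for every (c,s,a) with assigned(c,s,a), stocked(a,s).
Restrictor triples: (c1,s1,a4)→stocked(a4,s1) ✓  (c1,s5,a3)→stocked(a3,s5) ✓  (c1,s5,a4)→stocked(a4,s5) ✓  (c1,s6,a1)→stocked(a1,s6) ✓  (c1,s6,a3)→stocked(a3,s6) ✓  (c2,s1,a1)→stocked(a1,s1) ✓  (c2,s4,a2)→stocked(a2,s4) ✓  (c2,s4,a3)→stocked(a3,s4) ✓  (c2,s6,a3)→stocked(a3,s6) ✓  (c3,s1,a1)→stocked(a1,s1) ✓  (c3,s1,a3)→stocked(a3,s1) ✓  (c3,s2,a4)→stocked(a4,s2) ✓  (c3,s4,a1)→stocked(a1,s4) ✗  (c3,s4,a3)→stocked(a3,s4) ✓  (c3,s4,a4)→stocked(a4,s4) ✓  (c3,s6,a1)→stocked(a1,s6) ✓
Counterexamples (restrictor triples failing the scope): 1.

1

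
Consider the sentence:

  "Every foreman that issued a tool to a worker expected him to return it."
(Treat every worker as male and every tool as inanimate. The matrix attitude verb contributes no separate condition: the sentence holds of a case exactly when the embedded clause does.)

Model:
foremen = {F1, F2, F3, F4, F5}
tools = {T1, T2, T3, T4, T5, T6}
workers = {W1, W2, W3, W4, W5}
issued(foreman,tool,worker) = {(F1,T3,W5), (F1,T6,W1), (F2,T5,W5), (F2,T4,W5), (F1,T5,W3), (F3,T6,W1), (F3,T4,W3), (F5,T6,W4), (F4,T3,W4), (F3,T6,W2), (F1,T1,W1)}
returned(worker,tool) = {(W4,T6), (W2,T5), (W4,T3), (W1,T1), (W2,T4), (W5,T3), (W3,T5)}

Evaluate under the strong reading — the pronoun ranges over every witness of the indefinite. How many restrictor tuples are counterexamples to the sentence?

6

"him" takes "a worker" as antecedent and "it" takes "a tool"; both are donkey pronouns co-varying with the restrictor.
Strong reading: for every (f,t,w) with issued(f,t,w), returned(w,t).
Restrictor triples: (F1,T1,W1)→returned(W1,T1) ✓  (F1,T3,W5)→returned(W5,T3) ✓  (F1,T5,W3)→returned(W3,T5) ✓  (F1,T6,W1)→returned(W1,T6) ✗  (F2,T4,W5)→returned(W5,T4) ✗  (F2,T5,W5)→returned(W5,T5) ✗  (F3,T4,W3)→returned(W3,T4) ✗  (F3,T6,W1)→returned(W1,T6) ✗  (F3,T6,W2)→returned(W2,T6) ✗  (F4,T3,W4)→returned(W4,T3) ✓  (F5,T6,W4)→returned(W4,T6) ✓
Counterexamples (restrictor triples failing the scope): 6.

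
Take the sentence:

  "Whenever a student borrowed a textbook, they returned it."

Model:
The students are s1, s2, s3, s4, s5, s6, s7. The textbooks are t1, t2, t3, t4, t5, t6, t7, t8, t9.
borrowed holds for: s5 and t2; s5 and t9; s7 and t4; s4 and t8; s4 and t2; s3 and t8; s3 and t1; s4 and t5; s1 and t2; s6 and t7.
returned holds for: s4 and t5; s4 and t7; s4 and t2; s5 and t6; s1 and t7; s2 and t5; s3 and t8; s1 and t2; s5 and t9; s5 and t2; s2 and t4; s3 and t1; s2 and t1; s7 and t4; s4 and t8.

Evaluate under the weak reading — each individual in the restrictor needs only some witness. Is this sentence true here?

"it" takes "a textbook" as antecedent — a donkey pronoun bound across the clause boundary.
Weak reading: every student s with some borrowed-textbook has at least one borrowed-textbook t such that returned(s,t).
Per student: s1:✓  s3:✓  s4:✓  s5:✓  s6:✗  s7:✓
s6 has no witness among its borrowed-textbooks.

False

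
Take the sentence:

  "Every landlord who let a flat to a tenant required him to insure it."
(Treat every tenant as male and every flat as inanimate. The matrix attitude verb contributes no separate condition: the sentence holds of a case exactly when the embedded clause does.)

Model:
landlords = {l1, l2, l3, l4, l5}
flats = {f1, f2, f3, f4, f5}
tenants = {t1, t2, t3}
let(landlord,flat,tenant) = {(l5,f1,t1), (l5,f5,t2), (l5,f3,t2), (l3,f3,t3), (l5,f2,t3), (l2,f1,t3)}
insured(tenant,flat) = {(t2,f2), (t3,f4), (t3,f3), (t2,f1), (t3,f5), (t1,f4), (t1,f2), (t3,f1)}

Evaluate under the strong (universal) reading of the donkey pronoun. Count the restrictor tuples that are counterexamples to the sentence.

"him" takes "a tenant" as antecedent and "it" takes "a flat"; both are donkey pronouns co-varying with the restrictor.
Strong reading: for every (l,f,t) with let(l,f,t), insured(t,f).
Restrictor triples: (l2,f1,t3)→insured(t3,f1) ✓  (l3,f3,t3)→insured(t3,f3) ✓  (l5,f1,t1)→insured(t1,f1) ✗  (l5,f2,t3)→insured(t3,f2) ✗  (l5,f3,t2)→insured(t2,f3) ✗  (l5,f5,t2)→insured(t2,f5) ✗
Counterexamples (restrictor triples failing the scope): 4.

4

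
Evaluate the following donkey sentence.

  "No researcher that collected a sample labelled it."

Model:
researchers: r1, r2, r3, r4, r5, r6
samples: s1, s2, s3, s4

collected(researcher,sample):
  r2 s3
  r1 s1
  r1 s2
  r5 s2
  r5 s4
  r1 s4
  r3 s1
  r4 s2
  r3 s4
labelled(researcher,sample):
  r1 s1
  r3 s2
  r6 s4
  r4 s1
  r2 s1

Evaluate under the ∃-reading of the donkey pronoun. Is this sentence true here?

"it" takes "a sample" as antecedent — a donkey pronoun bound across the clause boundary.
Truth condition: for no (r,s) with collected(r,s) does labelled(r,s) hold.
Restrictor pairs — does the scope hold? (r1,s1):holds  (r1,s2):fails  (r1,s4):fails  (r2,s3):fails  (r3,s1):fails  (r3,s4):fails  (r4,s2):fails  (r5,s2):fails  (r5,s4):fails
Scope holds for 1 pair(s), so the sentence is false.

False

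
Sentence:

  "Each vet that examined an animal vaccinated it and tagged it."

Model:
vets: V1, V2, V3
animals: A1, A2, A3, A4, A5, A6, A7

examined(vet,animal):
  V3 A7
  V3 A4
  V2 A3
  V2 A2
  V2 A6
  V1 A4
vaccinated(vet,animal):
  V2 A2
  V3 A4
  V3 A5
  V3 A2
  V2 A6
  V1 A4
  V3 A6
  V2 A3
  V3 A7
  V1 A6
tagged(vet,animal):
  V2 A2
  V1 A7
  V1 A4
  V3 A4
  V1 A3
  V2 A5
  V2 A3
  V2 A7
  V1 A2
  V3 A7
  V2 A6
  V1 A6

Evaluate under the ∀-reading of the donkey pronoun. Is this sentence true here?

True

"it" takes "an animal" as antecedent — a donkey pronoun bound across the clause boundary.
Strong reading: for every (v,a) with examined(v,a), vaccinated(v,a) ∧ tagged(v,a).
Restrictor pairs: (V1,A4) ✓  (V2,A2) ✓  (V2,A3) ✓  (V2,A6) ✓  (V3,A4) ✓  (V3,A7) ✓
Every restrictor pair satisfies the scope.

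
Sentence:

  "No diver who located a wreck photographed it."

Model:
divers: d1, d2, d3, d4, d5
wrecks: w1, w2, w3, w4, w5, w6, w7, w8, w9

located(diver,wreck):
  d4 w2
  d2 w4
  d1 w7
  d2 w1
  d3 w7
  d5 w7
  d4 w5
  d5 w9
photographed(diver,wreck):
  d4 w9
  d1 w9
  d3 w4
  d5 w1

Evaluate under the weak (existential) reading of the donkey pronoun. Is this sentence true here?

True

"it" takes "a wreck" as antecedent — a donkey pronoun bound across the clause boundary.
Truth condition: for no (d,w) with located(d,w) does photographed(d,w) hold.
Restrictor pairs — does the scope hold? (d1,w7):fails  (d2,w1):fails  (d2,w4):fails  (d3,w7):fails  (d4,w2):fails  (d4,w5):fails  (d5,w7):fails  (d5,w9):fails
Scope holds for no restrictor pair, so the sentence is true.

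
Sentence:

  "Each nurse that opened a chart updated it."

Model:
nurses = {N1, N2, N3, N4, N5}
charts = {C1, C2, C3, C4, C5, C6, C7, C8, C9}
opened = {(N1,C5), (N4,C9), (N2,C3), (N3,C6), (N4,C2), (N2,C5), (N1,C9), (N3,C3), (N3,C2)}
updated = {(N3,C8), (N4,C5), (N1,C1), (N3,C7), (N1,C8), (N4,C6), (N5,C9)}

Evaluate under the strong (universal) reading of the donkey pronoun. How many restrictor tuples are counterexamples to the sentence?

"it" takes "a chart" as antecedent — a donkey pronoun bound across the clause boundary.
Strong reading: for every (n,c) with opened(n,c), updated(n,c).
Restrictor pairs: (N1,C5) ✗  (N1,C9) ✗  (N2,C3) ✗  (N2,C5) ✗  (N3,C2) ✗  (N3,C3) ✗  (N3,C6) ✗  (N4,C2) ✗  (N4,C9) ✗
Counterexamples (restrictor pairs failing the scope): 9.

9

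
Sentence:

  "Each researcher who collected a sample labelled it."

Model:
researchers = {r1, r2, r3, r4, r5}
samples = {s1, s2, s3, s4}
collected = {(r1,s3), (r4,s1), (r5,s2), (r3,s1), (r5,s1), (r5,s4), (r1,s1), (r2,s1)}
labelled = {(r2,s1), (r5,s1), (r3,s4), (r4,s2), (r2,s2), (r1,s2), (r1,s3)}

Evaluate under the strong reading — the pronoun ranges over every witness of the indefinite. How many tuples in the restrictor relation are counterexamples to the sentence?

"it" takes "a sample" as antecedent — a donkey pronoun bound across the clause boundary.
Strong reading: for every (r,s) with collected(r,s), labelled(r,s).
Restrictor pairs: (r1,s1) ✗  (r1,s3) ✓  (r2,s1) ✓  (r3,s1) ✗  (r4,s1) ✗  (r5,s1) ✓  (r5,s2) ✗  (r5,s4) ✗
Counterexamples (restrictor pairs failing the scope): 5.

5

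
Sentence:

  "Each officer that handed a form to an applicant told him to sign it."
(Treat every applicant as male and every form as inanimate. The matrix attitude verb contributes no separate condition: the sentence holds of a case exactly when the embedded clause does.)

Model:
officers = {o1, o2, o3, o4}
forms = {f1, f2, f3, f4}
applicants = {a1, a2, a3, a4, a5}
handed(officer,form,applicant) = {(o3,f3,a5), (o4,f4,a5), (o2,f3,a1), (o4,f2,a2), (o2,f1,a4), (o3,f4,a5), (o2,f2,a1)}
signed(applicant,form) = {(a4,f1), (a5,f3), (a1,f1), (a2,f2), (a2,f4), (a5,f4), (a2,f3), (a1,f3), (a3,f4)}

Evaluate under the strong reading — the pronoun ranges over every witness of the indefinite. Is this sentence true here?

False

"him" takes "an applicant" as antecedent and "it" takes "a form"; both are donkey pronouns co-varying with the restrictor.
Strong reading: for every (o,f,a) with handed(o,f,a), signed(a,f).
Restrictor triples: (o2,f1,a4)→signed(a4,f1) ✓  (o2,f2,a1)→signed(a1,f2) ✗  (o2,f3,a1)→signed(a1,f3) ✓  (o3,f3,a5)→signed(a5,f3) ✓  (o3,f4,a5)→signed(a5,f4) ✓  (o4,f2,a2)→signed(a2,f2) ✓  (o4,f4,a5)→signed(a5,f4) ✓
Counterexample: (o2,f2,a1) — signed(a1,f2) does not hold.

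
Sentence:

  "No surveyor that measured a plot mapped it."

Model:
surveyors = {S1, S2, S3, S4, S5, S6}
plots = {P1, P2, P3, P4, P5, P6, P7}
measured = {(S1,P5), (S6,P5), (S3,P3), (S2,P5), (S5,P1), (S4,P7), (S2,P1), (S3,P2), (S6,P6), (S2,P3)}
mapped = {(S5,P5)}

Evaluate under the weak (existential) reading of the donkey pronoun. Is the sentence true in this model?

"it" takes "a plot" as antecedent — a donkey pronoun bound across the clause boundary.
Truth condition: for no (s,p) with measured(s,p) does mapped(s,p) hold.
Restrictor pairs — does the scope hold? (S1,P5):fails  (S2,P1):fails  (S2,P3):fails  (S2,P5):fails  (S3,P2):fails  (S3,P3):fails  (S4,P7):fails  (S5,P1):fails  (S6,P5):fails  (S6,P6):fails
Scope holds for no restrictor pair, so the sentence is true.

True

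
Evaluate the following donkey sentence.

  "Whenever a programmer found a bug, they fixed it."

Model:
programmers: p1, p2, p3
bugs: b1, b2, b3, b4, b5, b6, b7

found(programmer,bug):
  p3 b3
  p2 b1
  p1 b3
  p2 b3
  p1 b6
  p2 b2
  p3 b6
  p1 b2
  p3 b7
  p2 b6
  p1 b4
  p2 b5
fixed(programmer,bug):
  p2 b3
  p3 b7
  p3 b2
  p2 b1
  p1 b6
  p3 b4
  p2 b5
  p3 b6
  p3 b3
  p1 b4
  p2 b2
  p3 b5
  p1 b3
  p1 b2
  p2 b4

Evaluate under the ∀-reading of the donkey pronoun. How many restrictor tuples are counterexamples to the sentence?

"it" takes "a bug" as antecedent — a donkey pronoun bound across the clause boundary.
Strong reading: for every (p,b) with found(p,b), fixed(p,b).
Restrictor pairs: (p1,b2) ✓  (p1,b3) ✓  (p1,b4) ✓  (p1,b6) ✓  (p2,b1) ✓  (p2,b2) ✓  (p2,b3) ✓  (p2,b5) ✓  (p2,b6) ✗  (p3,b3) ✓  (p3,b6) ✓  (p3,b7) ✓
Counterexamples (restrictor pairs failing the scope): 1.

1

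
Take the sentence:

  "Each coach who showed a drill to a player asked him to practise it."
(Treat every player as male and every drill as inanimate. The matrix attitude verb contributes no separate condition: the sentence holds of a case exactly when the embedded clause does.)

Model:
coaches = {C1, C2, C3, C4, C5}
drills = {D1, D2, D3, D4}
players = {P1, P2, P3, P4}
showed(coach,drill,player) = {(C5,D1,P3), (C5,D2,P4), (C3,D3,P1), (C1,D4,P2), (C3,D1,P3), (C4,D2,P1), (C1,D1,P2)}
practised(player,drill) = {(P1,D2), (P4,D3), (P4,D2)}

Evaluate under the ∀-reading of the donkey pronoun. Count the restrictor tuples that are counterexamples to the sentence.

5

"him" takes "a player" as antecedent and "it" takes "a drill"; both are donkey pronouns co-varying with the restrictor.
Strong reading: for every (c,d,p) with showed(c,d,p), practised(p,d).
Restrictor triples: (C1,D1,P2)→practised(P2,D1) ✗  (C1,D4,P2)→practised(P2,D4) ✗  (C3,D1,P3)→practised(P3,D1) ✗  (C3,D3,P1)→practised(P1,D3) ✗  (C4,D2,P1)→practised(P1,D2) ✓  (C5,D1,P3)→practised(P3,D1) ✗  (C5,D2,P4)→practised(P4,D2) ✓
Counterexamples (restrictor triples failing the scope): 5.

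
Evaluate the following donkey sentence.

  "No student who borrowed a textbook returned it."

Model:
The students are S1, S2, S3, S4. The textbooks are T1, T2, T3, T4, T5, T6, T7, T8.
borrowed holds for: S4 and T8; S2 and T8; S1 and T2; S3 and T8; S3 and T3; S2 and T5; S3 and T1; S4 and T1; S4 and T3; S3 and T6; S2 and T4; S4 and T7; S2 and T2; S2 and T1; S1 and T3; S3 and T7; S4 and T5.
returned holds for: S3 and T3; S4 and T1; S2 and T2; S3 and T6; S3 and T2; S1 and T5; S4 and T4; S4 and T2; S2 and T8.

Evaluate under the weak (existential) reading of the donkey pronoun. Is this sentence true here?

False

"it" takes "a textbook" as antecedent — a donkey pronoun bound across the clause boundary.
Truth condition: for no (s,t) with borrowed(s,t) does returned(s,t) hold.
Restrictor pairs — does the scope hold? (S1,T2):fails  (S1,T3):fails  (S2,T1):fails  (S2,T2):holds  (S2,T4):fails  (S2,T5):fails  (S2,T8):holds  (S3,T1):fails  (S3,T3):holds  (S3,T6):holds  (S3,T7):fails  (S3,T8):fails  (S4,T1):holds  (S4,T3):fails  (S4,T5):fails  (S4,T7):fails  (S4,T8):fails
Scope holds for 5 pair(s), so the sentence is false.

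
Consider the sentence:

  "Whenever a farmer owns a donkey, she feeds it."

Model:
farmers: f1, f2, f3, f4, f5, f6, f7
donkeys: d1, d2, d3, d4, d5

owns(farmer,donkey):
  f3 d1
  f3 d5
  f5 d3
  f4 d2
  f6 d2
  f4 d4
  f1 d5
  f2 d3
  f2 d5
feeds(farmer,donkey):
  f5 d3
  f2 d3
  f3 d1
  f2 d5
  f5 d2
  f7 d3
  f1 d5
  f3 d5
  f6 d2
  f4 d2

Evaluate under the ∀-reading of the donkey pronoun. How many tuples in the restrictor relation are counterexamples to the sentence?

"it" takes "a donkey" as antecedent — a donkey pronoun bound across the clause boundary.
Strong reading: for every (f,d) with owns(f,d), feeds(f,d).
Restrictor pairs: (f1,d5) ✓  (f2,d3) ✓  (f2,d5) ✓  (f3,d1) ✓  (f3,d5) ✓  (f4,d2) ✓  (f4,d4) ✗  (f5,d3) ✓  (f6,d2) ✓
Counterexamples (restrictor pairs failing the scope): 1.

1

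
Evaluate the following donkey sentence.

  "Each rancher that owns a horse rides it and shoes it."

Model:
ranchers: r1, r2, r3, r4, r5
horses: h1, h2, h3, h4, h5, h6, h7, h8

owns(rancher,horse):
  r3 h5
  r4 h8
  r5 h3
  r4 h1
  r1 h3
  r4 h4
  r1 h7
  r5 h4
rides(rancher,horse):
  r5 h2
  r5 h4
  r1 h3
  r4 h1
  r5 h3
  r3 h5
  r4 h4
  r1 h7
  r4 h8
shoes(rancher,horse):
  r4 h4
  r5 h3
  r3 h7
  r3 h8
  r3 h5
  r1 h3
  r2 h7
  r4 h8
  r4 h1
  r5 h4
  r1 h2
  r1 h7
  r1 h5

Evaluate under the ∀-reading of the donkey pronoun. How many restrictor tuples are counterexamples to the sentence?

0

"it" takes "a horse" as antecedent — a donkey pronoun bound across the clause boundary.
Strong reading: for every (r,h) with owns(r,h), rides(r,h) ∧ shoes(r,h).
Restrictor pairs: (r1,h3) ✓  (r1,h7) ✓  (r3,h5) ✓  (r4,h1) ✓  (r4,h4) ✓  (r4,h8) ✓  (r5,h3) ✓  (r5,h4) ✓
Counterexamples (restrictor pairs failing the scope): 0.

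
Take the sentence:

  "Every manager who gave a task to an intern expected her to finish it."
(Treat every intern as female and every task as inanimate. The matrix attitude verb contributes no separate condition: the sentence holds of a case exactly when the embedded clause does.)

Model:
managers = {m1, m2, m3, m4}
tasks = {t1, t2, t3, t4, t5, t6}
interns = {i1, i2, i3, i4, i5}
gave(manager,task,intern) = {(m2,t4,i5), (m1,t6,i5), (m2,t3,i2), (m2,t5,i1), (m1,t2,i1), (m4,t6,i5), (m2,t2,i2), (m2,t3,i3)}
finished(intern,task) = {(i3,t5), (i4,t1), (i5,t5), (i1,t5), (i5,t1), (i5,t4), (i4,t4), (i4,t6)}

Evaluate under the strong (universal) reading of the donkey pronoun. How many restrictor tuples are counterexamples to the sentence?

"her" takes "an intern" as antecedent and "it" takes "a task"; both are donkey pronouns co-varying with the restrictor.
Strong reading: for every (m,t,i) with gave(m,t,i), finished(i,t).
Restrictor triples: (m1,t2,i1)→finished(i1,t2) ✗  (m1,t6,i5)→finished(i5,t6) ✗  (m2,t2,i2)→finished(i2,t2) ✗  (m2,t3,i2)→finished(i2,t3) ✗  (m2,t3,i3)→finished(i3,t3) ✗  (m2,t4,i5)→finished(i5,t4) ✓  (m2,t5,i1)→finished(i1,t5) ✓  (m4,t6,i5)→finished(i5,t6) ✗
Counterexamples (restrictor triples failing the scope): 6.

6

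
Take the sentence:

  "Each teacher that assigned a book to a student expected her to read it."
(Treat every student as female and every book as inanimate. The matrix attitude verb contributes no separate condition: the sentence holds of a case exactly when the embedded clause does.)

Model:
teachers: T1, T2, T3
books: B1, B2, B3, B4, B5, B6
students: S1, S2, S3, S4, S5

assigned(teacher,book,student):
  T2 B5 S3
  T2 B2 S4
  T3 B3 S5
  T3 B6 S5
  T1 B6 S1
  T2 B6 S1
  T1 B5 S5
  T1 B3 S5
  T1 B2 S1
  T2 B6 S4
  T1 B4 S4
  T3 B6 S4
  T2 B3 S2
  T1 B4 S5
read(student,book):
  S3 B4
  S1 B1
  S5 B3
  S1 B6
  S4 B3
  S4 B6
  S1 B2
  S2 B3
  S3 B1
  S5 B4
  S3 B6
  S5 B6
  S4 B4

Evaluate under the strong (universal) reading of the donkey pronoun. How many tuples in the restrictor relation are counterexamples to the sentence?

3

"her" takes "a student" as antecedent and "it" takes "a book"; both are donkey pronouns co-varying with the restrictor.
Strong reading: for every (t,b,s) with assigned(t,b,s), read(s,b).
Restrictor triples: (T1,B2,S1)→read(S1,B2) ✓  (T1,B3,S5)→read(S5,B3) ✓  (T1,B4,S4)→read(S4,B4) ✓  (T1,B4,S5)→read(S5,B4) ✓  (T1,B5,S5)→read(S5,B5) ✗  (T1,B6,S1)→read(S1,B6) ✓  (T2,B2,S4)→read(S4,B2) ✗  (T2,B3,S2)→read(S2,B3) ✓  (T2,B5,S3)→read(S3,B5) ✗  (T2,B6,S1)→read(S1,B6) ✓  (T2,B6,S4)→read(S4,B6) ✓  (T3,B3,S5)→read(S5,B3) ✓  (T3,B6,S4)→read(S4,B6) ✓  (T3,B6,S5)→read(S5,B6) ✓
Counterexamples (restrictor triples failing the scope): 3.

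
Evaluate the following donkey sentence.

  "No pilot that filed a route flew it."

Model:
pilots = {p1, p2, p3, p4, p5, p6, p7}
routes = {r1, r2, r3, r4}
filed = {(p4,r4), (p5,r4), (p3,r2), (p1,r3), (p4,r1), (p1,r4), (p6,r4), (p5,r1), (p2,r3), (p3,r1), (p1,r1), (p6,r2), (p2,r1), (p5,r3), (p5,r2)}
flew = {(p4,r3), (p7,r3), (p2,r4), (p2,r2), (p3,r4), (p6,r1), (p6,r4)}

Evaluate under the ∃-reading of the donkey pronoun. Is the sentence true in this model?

"it" takes "a route" as antecedent — a donkey pronoun bound across the clause boundary.
Truth condition: for no (p,r) with filed(p,r) does flew(p,r) hold.
Restrictor pairs — does the scope hold? (p1,r1):fails  (p1,r3):fails  (p1,r4):fails  (p2,r1):fails  (p2,r3):fails  (p3,r1):fails  (p3,r2):fails  (p4,r1):fails  (p4,r4):fails  (p5,r1):fails  (p5,r2):fails  (p5,r3):fails  (p5,r4):fails  (p6,r2):fails  (p6,r4):holds
Scope holds for 1 pair(s), so the sentence is false.

False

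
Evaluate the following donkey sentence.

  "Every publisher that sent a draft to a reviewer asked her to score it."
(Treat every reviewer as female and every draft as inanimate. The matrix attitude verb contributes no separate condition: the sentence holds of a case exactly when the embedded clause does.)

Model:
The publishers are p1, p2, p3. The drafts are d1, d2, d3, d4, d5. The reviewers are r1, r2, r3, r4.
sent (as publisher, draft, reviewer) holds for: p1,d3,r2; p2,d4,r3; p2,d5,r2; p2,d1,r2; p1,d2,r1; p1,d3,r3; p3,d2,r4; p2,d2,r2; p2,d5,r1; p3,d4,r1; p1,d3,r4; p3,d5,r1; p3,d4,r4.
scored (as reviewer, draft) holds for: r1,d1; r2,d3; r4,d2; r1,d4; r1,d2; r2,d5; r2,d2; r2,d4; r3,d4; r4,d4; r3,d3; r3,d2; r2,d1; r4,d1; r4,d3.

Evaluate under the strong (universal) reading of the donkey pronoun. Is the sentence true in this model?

"her" takes "a reviewer" as antecedent and "it" takes "a draft"; both are donkey pronouns co-varying with the restrictor.
Strong reading: for every (p,d,r) with sent(p,d,r), scored(r,d).
Restrictor triples: (p1,d2,r1)→scored(r1,d2) ✓  (p1,d3,r2)→scored(r2,d3) ✓  (p1,d3,r3)→scored(r3,d3) ✓  (p1,d3,r4)→scored(r4,d3) ✓  (p2,d1,r2)→scored(r2,d1) ✓  (p2,d2,r2)→scored(r2,d2) ✓  (p2,d4,r3)→scored(r3,d4) ✓  (p2,d5,r1)→scored(r1,d5) ✗  (p2,d5,r2)→scored(r2,d5) ✓  (p3,d2,r4)→scored(r4,d2) ✓  (p3,d4,r1)→scored(r1,d4) ✓  (p3,d4,r4)→scored(r4,d4) ✓  (p3,d5,r1)→scored(r1,d5) ✗
Counterexample: (p2,d5,r1) — scored(r1,d5) does not hold.

False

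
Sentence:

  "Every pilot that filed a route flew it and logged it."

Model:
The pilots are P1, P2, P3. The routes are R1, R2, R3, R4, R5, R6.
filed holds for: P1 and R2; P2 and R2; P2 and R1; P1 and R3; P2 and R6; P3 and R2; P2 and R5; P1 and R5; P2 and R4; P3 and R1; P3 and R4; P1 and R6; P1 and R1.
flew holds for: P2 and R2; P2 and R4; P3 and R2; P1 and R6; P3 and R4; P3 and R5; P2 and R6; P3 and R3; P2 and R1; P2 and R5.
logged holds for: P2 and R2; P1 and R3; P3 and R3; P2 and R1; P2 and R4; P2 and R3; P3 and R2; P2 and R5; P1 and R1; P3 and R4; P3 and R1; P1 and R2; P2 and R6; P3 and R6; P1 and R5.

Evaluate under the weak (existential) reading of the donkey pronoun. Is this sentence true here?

"it" takes "a route" as antecedent — a donkey pronoun bound across the clause boundary.
Weak reading: every pilot p with some filed-route has at least one filed-route r such that flew(p,r) ∧ logged(p,r).
Per pilot: P1:✗  P2:✓  P3:✓
P1 has no witness among its filed-routes.

False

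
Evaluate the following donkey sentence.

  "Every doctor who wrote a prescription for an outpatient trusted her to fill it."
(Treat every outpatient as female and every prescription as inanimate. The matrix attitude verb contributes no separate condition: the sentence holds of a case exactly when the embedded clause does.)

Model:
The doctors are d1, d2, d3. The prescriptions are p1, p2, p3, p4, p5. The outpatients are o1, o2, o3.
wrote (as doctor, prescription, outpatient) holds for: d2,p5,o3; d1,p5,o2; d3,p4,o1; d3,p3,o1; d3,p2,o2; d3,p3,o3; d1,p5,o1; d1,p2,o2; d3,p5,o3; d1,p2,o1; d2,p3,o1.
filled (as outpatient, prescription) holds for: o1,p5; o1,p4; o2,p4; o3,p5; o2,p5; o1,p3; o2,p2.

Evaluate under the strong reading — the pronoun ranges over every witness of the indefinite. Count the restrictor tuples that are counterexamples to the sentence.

"her" takes "an outpatient" as antecedent and "it" takes "a prescription"; both are donkey pronouns co-varying with the restrictor.
Strong reading: for every (d,p,o) with wrote(d,p,o), filled(o,p).
Restrictor triples: (d1,p2,o1)→filled(o1,p2) ✗  (d1,p2,o2)→filled(o2,p2) ✓  (d1,p5,o1)→filled(o1,p5) ✓  (d1,p5,o2)→filled(o2,p5) ✓  (d2,p3,o1)→filled(o1,p3) ✓  (d2,p5,o3)→filled(o3,p5) ✓  (d3,p2,o2)→filled(o2,p2) ✓  (d3,p3,o1)→filled(o1,p3) ✓  (d3,p3,o3)→filled(o3,p3) ✗  (d3,p4,o1)→filled(o1,p4) ✓  (d3,p5,o3)→filled(o3,p5) ✓
Counterexamples (restrictor triples failing the scope): 2.

2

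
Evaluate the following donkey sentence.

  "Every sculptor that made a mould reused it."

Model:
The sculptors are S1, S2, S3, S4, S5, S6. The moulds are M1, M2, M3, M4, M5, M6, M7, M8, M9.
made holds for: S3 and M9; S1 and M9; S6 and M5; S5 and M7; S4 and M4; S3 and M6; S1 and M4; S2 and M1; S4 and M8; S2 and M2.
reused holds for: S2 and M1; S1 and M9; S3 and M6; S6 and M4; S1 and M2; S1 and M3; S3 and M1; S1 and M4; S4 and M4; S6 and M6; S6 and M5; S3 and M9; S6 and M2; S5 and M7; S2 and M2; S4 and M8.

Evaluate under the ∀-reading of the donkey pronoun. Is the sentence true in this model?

True

"it" takes "a mould" as antecedent — a donkey pronoun bound across the clause boundary.
Strong reading: for every (s,m) with made(s,m), reused(s,m).
Restrictor pairs: (S1,M4) ✓  (S1,M9) ✓  (S2,M1) ✓  (S2,M2) ✓  (S3,M6) ✓  (S3,M9) ✓  (S4,M4) ✓  (S4,M8) ✓  (S5,M7) ✓  (S6,M5) ✓
Every restrictor pair satisfies the scope.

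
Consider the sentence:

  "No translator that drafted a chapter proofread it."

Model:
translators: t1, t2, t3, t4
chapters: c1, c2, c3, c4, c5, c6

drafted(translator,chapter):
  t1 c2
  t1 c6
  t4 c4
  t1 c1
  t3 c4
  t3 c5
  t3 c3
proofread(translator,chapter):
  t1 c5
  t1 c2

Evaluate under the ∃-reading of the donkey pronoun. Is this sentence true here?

"it" takes "a chapter" as antecedent — a donkey pronoun bound across the clause boundary.
Truth condition: for no (t,c) with drafted(t,c) does proofread(t,c) hold.
Restrictor pairs — does the scope hold? (t1,c1):fails  (t1,c2):holds  (t1,c6):fails  (t3,c3):fails  (t3,c4):fails  (t3,c5):fails  (t4,c4):fails
Scope holds for 1 pair(s), so the sentence is false.

False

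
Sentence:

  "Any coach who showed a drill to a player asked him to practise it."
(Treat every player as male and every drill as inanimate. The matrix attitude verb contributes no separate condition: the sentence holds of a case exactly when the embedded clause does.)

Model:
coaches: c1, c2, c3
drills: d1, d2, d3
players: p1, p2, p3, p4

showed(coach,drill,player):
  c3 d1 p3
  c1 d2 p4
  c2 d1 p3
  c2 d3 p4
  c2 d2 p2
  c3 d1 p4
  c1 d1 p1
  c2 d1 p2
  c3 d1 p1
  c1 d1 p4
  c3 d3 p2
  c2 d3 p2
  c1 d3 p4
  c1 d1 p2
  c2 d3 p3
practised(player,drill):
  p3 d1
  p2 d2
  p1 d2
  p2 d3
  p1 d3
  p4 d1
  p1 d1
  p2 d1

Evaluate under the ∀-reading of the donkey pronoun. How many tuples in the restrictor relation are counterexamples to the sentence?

4

"him" takes "a player" as antecedent and "it" takes "a drill"; both are donkey pronouns co-varying with the restrictor.
Strong reading: for every (c,d,p) with showed(c,d,p), practised(p,d).
Restrictor triples: (c1,d1,p1)→practised(p1,d1) ✓  (c1,d1,p2)→practised(p2,d1) ✓  (c1,d1,p4)→practised(p4,d1) ✓  (c1,d2,p4)→practised(p4,d2) ✗  (c1,d3,p4)→practised(p4,d3) ✗  (c2,d1,p2)→practised(p2,d1) ✓  (c2,d1,p3)→practised(p3,d1) ✓  (c2,d2,p2)→practised(p2,d2) ✓  (c2,d3,p2)→practised(p2,d3) ✓  (c2,d3,p3)→practised(p3,d3) ✗  (c2,d3,p4)→practised(p4,d3) ✗  (c3,d1,p1)→practised(p1,d1) ✓  (c3,d1,p3)→practised(p3,d1) ✓  (c3,d1,p4)→practised(p4,d1) ✓  (c3,d3,p2)→practised(p2,d3) ✓
Counterexamples (restrictor triples failing the scope): 4.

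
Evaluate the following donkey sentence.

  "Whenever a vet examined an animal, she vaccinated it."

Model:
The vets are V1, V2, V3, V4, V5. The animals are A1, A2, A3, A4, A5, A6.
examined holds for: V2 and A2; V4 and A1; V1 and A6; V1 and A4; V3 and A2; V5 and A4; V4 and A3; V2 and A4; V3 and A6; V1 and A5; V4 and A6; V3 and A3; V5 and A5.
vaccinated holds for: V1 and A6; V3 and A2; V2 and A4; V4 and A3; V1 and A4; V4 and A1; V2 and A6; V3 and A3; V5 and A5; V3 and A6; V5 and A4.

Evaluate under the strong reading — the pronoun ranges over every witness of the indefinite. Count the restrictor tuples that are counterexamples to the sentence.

"it" takes "an animal" as antecedent — a donkey pronoun bound across the clause boundary.
Strong reading: for every (v,a) with examined(v,a), vaccinated(v,a).
Restrictor pairs: (V1,A4) ✓  (V1,A5) ✗  (V1,A6) ✓  (V2,A2) ✗  (V2,A4) ✓  (V3,A2) ✓  (V3,A3) ✓  (V3,A6) ✓  (V4,A1) ✓  (V4,A3) ✓  (V4,A6) ✗  (V5,A4) ✓  (V5,A5) ✓
Counterexamples (restrictor pairs failing the scope): 3.

3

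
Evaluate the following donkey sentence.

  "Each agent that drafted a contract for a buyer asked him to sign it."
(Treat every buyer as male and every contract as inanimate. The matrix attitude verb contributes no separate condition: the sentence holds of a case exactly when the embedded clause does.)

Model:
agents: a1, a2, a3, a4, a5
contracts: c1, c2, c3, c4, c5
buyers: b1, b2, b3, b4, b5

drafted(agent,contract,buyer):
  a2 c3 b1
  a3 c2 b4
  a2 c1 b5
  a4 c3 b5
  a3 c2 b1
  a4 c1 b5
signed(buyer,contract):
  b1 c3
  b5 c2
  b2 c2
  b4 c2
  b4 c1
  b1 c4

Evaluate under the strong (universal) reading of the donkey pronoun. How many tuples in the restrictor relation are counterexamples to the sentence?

"him" takes "a buyer" as antecedent and "it" takes "a contract"; both are donkey pronouns co-varying with the restrictor.
Strong reading: for every (a,c,b) with drafted(a,c,b), signed(b,c).
Restrictor triples: (a2,c1,b5)→signed(b5,c1) ✗  (a2,c3,b1)→signed(b1,c3) ✓  (a3,c2,b1)→signed(b1,c2) ✗  (a3,c2,b4)→signed(b4,c2) ✓  (a4,c1,b5)→signed(b5,c1) ✗  (a4,c3,b5)→signed(b5,c3) ✗
Counterexamples (restrictor triples failing the scope): 4.

4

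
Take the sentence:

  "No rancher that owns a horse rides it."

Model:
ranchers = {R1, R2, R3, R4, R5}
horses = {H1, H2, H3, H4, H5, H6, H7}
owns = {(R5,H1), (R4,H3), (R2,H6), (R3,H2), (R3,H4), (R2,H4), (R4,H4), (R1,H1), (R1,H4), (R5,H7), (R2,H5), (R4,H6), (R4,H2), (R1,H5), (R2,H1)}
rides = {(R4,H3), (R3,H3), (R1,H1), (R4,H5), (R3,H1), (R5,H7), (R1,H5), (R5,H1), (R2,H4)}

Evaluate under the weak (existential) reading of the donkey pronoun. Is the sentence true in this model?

False

"it" takes "a horse" as antecedent — a donkey pronoun bound across the clause boundary.
Truth condition: for no (r,h) with owns(r,h) does rides(r,h) hold.
Restrictor pairs — does the scope hold? (R1,H1):holds  (R1,H4):fails  (R1,H5):holds  (R2,H1):fails  (R2,H4):holds  (R2,H5):fails  (R2,H6):fails  (R3,H2):fails  (R3,H4):fails  (R4,H2):fails  (R4,H3):holds  (R4,H4):fails  (R4,H6):fails  (R5,H1):holds  (R5,H7):holds
Scope holds for 6 pair(s), so the sentence is false.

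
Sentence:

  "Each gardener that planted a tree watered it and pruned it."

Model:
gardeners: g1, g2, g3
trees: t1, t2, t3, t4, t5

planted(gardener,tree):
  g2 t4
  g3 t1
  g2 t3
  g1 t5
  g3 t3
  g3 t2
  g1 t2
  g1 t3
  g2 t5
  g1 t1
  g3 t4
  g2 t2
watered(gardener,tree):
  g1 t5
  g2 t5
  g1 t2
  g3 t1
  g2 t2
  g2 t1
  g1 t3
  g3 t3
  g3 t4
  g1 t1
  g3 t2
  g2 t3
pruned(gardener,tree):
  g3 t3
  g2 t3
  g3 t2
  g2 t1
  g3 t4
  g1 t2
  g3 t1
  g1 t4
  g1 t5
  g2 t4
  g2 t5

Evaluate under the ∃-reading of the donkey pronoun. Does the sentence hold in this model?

True

"it" takes "a tree" as antecedent — a donkey pronoun bound across the clause boundary.
Weak reading: every gardener g with some planted-tree has at least one planted-tree t such that watered(g,t) ∧ pruned(g,t).
Per gardener: g1:✓  g2:✓  g3:✓
Every gardener in the restrictor has a witness.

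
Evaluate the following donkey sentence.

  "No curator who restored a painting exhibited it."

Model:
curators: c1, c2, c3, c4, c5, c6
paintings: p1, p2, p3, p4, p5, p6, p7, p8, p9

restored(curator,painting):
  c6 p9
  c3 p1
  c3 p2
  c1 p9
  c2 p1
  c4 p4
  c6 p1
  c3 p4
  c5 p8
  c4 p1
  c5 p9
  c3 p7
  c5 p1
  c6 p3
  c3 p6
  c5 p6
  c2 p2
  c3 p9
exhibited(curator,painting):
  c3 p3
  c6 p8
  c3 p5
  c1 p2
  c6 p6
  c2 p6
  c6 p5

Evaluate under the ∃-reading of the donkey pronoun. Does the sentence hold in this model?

"it" takes "a painting" as antecedent — a donkey pronoun bound across the clause boundary.
Truth condition: for no (c,p) with restored(c,p) does exhibited(c,p) hold.
Restrictor pairs — does the scope hold? (c1,p9):fails  (c2,p1):fails  (c2,p2):fails  (c3,p1):fails  (c3,p2):fails  (c3,p4):fails  (c3,p6):fails  (c3,p7):fails  (c3,p9):fails  (c4,p1):fails  (c4,p4):fails  (c5,p1):fails  (c5,p6):fails  (c5,p8):fails  (c5,p9):fails  (c6,p1):fails  (c6,p3):fails  (c6,p9):fails
Scope holds for no restrictor pair, so the sentence is true.

True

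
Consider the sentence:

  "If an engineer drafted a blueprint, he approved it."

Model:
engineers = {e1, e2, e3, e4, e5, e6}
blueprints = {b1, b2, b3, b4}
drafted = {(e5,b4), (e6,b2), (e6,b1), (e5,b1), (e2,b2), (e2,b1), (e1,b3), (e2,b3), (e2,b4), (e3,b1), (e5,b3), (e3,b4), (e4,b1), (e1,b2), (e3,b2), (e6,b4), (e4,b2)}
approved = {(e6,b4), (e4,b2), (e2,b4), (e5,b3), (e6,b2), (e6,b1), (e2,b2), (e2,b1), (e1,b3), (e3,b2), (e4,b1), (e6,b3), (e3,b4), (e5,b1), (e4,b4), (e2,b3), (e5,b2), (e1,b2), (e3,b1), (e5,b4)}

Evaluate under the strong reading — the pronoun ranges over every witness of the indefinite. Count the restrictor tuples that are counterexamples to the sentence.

"it" takes "a blueprint" as antecedent — a donkey pronoun bound across the clause boundary.
Strong reading: for every (e,b) with drafted(e,b), approved(e,b).
Restrictor pairs: (e1,b2) ✓  (e1,b3) ✓  (e2,b1) ✓  (e2,b2) ✓  (e2,b3) ✓  (e2,b4) ✓  (e3,b1) ✓  (e3,b2) ✓  (e3,b4) ✓  (e4,b1) ✓  (e4,b2) ✓  (e5,b1) ✓  (e5,b3) ✓  (e5,b4) ✓  (e6,b1) ✓  (e6,b2) ✓  (e6,b4) ✓
Counterexamples (restrictor pairs failing the scope): 0.

0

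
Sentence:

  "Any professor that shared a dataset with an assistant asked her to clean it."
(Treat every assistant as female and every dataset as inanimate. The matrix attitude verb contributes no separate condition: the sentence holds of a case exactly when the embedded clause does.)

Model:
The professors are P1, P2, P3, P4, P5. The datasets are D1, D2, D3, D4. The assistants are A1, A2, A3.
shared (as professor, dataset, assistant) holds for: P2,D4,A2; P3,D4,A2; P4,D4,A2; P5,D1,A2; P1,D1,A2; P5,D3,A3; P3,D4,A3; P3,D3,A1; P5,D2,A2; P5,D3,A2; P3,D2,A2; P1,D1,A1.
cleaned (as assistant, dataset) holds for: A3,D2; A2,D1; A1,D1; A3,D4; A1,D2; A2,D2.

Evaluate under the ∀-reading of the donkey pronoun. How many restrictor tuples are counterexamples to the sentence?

"her" takes "an assistant" as antecedent and "it" takes "a dataset"; both are donkey pronouns co-varying with the restrictor.
Strong reading: for every (p,d,a) with shared(p,d,a), cleaned(a,d).
Restrictor triples: (P1,D1,A1)→cleaned(A1,D1) ✓  (P1,D1,A2)→cleaned(A2,D1) ✓  (P2,D4,A2)→cleaned(A2,D4) ✗  (P3,D2,A2)→cleaned(A2,D2) ✓  (P3,D3,A1)→cleaned(A1,D3) ✗  (P3,D4,A2)→cleaned(A2,D4) ✗  (P3,D4,A3)→cleaned(A3,D4) ✓  (P4,D4,A2)→cleaned(A2,D4) ✗  (P5,D1,A2)→cleaned(A2,D1) ✓  (P5,D2,A2)→cleaned(A2,D2) ✓  (P5,D3,A2)→cleaned(A2,D3) ✗  (P5,D3,A3)→cleaned(A3,D3) ✗
Counterexamples (restrictor triples failing the scope): 6.

6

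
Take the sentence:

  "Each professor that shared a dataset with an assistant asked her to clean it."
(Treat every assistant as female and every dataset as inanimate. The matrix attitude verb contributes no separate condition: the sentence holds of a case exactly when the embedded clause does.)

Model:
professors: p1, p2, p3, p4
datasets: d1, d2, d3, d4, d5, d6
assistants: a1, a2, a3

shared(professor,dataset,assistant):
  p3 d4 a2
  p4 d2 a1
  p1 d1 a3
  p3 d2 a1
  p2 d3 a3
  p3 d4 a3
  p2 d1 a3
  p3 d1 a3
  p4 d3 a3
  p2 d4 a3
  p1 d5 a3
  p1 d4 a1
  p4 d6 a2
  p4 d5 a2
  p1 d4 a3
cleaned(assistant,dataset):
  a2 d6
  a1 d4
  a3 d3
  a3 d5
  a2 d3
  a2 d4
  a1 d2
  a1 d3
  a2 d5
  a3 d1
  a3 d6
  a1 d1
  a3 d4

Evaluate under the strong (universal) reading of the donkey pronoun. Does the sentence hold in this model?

"her" takes "an assistant" as antecedent and "it" takes "a dataset"; both are donkey pronouns co-varying with the restrictor.
Strong reading: for every (p,d,a) with shared(p,d,a), cleaned(a,d).
Restrictor triples: (p1,d1,a3)→cleaned(a3,d1) ✓  (p1,d4,a1)→cleaned(a1,d4) ✓  (p1,d4,a3)→cleaned(a3,d4) ✓  (p1,d5,a3)→cleaned(a3,d5) ✓  (p2,d1,a3)→cleaned(a3,d1) ✓  (p2,d3,a3)→cleaned(a3,d3) ✓  (p2,d4,a3)→cleaned(a3,d4) ✓  (p3,d1,a3)→cleaned(a3,d1) ✓  (p3,d2,a1)→cleaned(a1,d2) ✓  (p3,d4,a2)→cleaned(a2,d4) ✓  (p3,d4,a3)→cleaned(a3,d4) ✓  (p4,d2,a1)→cleaned(a1,d2) ✓  (p4,d3,a3)→cleaned(a3,d3) ✓  (p4,d5,a2)→cleaned(a2,d5) ✓  (p4,d6,a2)→cleaned(a2,d6) ✓
Every restrictor triple satisfies the scope.

True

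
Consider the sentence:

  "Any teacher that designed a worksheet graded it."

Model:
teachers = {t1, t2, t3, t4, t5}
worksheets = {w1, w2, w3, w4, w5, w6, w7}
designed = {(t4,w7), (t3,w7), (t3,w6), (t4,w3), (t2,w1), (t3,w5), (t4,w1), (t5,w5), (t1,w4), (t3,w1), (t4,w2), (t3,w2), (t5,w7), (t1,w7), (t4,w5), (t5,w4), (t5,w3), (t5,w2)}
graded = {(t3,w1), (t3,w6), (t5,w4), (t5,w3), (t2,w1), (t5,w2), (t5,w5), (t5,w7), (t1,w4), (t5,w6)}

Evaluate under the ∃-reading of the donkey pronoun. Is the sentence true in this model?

"it" takes "a worksheet" as antecedent — a donkey pronoun bound across the clause boundary.
Weak reading: every teacher t with some designed-worksheet has at least one designed-worksheet w such that graded(t,w).
Per teacher: t1:✓  t2:✓  t3:✓  t4:✗  t5:✓
t4 has no witness among its designed-worksheets.

False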